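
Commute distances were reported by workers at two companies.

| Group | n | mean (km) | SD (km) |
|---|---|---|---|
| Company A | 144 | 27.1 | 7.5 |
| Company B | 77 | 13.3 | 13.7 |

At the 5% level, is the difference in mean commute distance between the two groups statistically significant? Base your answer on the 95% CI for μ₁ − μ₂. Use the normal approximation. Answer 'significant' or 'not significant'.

Per-group SEs: s₁/√n₁ = 7.5/√144 = 0.6250, s₂/√n₂ = 13.7/√77 = 1.5613.
Unpooled SE of the difference: √(0.390625 + 2.43765769) = 1.6817.
Margin of error = z* · SE = 1.960 × 1.6817 = 3.2961.
x̄₁ − x̄₂ = 27.1 − 13.3 = 13.8000.
CI: 13.8000 ± 3.2961 = (10.5039, 17.0961).
The interval (10.5039, 17.0961) does not contain 0, so the difference is significant.

significant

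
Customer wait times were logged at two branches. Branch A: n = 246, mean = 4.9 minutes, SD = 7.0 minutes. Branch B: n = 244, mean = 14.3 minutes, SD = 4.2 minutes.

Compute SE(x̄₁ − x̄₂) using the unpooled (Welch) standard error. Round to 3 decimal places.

Standard errors of each mean: 7.0/√246 = 0.4463 and 4.2/√244 = 0.2689.
SE(x̄₁ − x̄₂) = √(0.4463² + 0.2689²) = 0.5210 for independent samples with unequal variances.

0.521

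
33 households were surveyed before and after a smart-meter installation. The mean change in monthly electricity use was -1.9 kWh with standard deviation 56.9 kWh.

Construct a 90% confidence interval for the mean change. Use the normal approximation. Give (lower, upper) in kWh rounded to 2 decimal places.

This is a matched-pairs design, so SE = s_d/√n = 56.9/√33 = 9.9050.
Margin = 1.645 × 9.9050 = 16.2937; the interval is -1.9 ± 16.2937 = (-18.19, 14.39).

(-18.19, 14.39)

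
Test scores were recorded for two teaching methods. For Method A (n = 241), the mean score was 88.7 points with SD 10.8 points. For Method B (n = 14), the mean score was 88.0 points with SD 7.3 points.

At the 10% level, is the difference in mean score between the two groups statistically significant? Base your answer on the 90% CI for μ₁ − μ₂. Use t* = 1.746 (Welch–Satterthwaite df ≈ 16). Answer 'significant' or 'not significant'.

SE₁ = s₁/√n₁ = 10.8/√241 = 0.6957; SE₂ = 7.3/√14 = 1.9510.
Independent samples, unequal variances: SE_diff = √(SE₁² + SE₂²) = √(0.48399849 + 3.806401) = 2.0713.
t* = 1.746, so margin of error = 1.746 × 2.0713 = 3.6165.
Difference in means = 88.7 − 88.0 = 0.7000.
0.7000 ± 3.6165 → (-2.9165, 4.3165).
The interval (-2.9165, 4.3165) contains 0, so the difference is not significant.

not significant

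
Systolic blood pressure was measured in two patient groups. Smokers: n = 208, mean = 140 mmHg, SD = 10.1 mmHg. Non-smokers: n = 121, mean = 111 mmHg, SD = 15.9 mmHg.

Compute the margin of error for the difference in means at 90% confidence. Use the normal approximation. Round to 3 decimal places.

SE₁ = s₁/√n₁ = 10.1/√208 = 0.7003; SE₂ = 15.9/√121 = 1.4455.
Independent samples, unequal variances: SE_diff = √(SE₁² + SE₂²) = √(0.49042009 + 2.08947025) = 1.6062.
z* = 1.645, so margin of error = 1.645 × 1.6062 = 2.6422.

2.642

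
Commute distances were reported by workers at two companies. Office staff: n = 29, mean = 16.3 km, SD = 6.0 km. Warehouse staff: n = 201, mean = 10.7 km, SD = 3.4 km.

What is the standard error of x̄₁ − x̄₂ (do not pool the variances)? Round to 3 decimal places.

Per-group SEs: s₁/√n₁ = 6.0/√29 = 1.1142, s₂/√n₂ = 3.4/√201 = 0.2398.
Unpooled SE of the difference: √(1.24144164 + 0.05750404) = 1.1397.

1.140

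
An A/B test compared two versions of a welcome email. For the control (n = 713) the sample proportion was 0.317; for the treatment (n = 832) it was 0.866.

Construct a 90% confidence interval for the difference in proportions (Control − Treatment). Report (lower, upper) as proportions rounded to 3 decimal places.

(-0.584, -0.514)

Each SE is √(p̂(1−p̂)/n): √(0.3170·0.6830/713) = 0.01743 and √(0.8660·0.1340/832) = 0.01181.
SE(p̂₁ − p̂₂) = √(SE₁² + SE₂²) = √(0.0003038049 + 0.0001394761) = 0.02105, since the two samples are independent.
At 90% confidence z* = 1.645; margin = 1.645 × 0.02105 = 0.03463.
The difference is 0.3170 − 0.8660 = -0.5490, so the interval is -0.5490 ± 0.03463 = (-0.584, -0.514).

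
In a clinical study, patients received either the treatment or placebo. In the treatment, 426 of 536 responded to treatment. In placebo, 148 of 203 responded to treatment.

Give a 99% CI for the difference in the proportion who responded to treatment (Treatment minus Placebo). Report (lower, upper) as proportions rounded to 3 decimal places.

First, p̂₁ = 426/536 = 0.7948; p̂₂ = 148/203 = 0.7291.
The two standard errors are √(0.7948×0.2052/536) = 0.01744 and √(0.7291×0.2709/203) = 0.03119.
Because the samples are independent, SE_diff = √(0.01744² + 0.03119²) = 0.03573.
Using z* = 2.576 for 99%, ME = 2.576 × 0.03573 = 0.09204.
p̂₁ − p̂₂ = 0.0657; interval 0.0657 ± 0.09204 gives (-0.026, 0.158).

(-0.026, 0.158)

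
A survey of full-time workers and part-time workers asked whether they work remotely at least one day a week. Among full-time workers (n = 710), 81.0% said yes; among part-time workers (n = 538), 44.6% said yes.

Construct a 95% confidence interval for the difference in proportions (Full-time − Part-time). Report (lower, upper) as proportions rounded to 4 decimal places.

Each SE is √(p̂(1−p̂)/n): √(0.8100·0.1900/710) = 0.01472 and √(0.4460·0.5540/538) = 0.02143.
SE(p̂₁ − p̂₂) = √(SE₁² + SE₂²) = √(0.0002166784 + 0.0004592449) = 0.02600, since the two samples are independent.
At 95% confidence z* = 1.960; margin = 1.960 × 0.02600 = 0.05096.
The difference is 0.8100 − 0.4460 = 0.3640, so the interval is 0.3640 ± 0.05096 = (0.3130, 0.4150).

(0.3130, 0.4150)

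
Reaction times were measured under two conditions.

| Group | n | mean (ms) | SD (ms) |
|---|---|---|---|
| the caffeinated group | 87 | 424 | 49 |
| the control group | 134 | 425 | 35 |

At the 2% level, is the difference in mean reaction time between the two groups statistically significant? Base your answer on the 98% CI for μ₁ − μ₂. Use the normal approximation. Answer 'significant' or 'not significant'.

not significant

SE₁ = s₁/√n₁ = 49/√87 = 5.2534; SE₂ = 35/√134 = 3.0235.
Independent samples, unequal variances: SE_diff = √(SE₁² + SE₂²) = √(27.59821156 + 9.14155225) = 6.0613.
z* = 2.326, so margin of error = 2.326 × 6.0613 = 14.0986.
Difference in means = 424 − 425 = -1.0000.
-1.0000 ± 14.0986 → (-15.0986, 13.0986).
The interval (-15.0986, 13.0986) contains 0, so the difference is not significant.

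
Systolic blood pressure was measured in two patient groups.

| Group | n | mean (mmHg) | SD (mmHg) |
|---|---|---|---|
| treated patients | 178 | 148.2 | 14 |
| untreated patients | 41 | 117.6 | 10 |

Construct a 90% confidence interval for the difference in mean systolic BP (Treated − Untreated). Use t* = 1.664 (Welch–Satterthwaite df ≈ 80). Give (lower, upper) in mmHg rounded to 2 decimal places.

SE₁ = s₁/√n₁ = 14/√178 = 1.0493; SE₂ = 10/√41 = 1.5617.
Independent samples, unequal variances: SE_diff = √(SE₁² + SE₂²) = √(1.10103049 + 2.43890689) = 1.8815.
t* = 1.664, so margin of error = 1.664 × 1.8815 = 3.1308.
Difference in means = 148.2 − 117.6 = 30.6000.
30.6000 ± 3.1308 → (27.47, 33.73).

(27.47, 33.73)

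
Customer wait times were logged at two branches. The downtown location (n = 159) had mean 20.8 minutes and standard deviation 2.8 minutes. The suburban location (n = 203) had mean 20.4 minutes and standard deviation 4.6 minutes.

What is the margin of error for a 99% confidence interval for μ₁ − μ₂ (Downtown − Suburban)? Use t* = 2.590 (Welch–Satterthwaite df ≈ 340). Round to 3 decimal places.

SE₁ = s₁/√n₁ = 2.8/√159 = 0.2221; SE₂ = 4.6/√203 = 0.3229.
Independent samples, unequal variances: SE_diff = √(SE₁² + SE₂²) = √(0.04932841 + 0.10426441) = 0.3919.
t* = 2.590, so margin of error = 2.590 × 0.3919 = 1.0150.

1.015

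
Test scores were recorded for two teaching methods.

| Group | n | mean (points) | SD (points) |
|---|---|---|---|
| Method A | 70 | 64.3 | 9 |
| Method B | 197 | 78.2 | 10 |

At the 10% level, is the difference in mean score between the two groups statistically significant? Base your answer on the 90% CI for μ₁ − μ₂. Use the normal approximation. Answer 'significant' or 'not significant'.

significant

Per-group SEs: s₁/√n₁ = 9/√70 = 1.0757, s₂/√n₂ = 10/√197 = 0.7125.
Unpooled SE of the difference: √(1.15713049 + 0.50765625) = 1.2903.
Margin of error = z* · SE = 1.645 × 1.2903 = 2.1225.
x̄₁ − x̄₂ = 64.3 − 78.2 = -13.9000.
CI: -13.9000 ± 2.1225 = (-16.0225, -11.7775).
The interval (-16.0225, -11.7775) does not contain 0, so the difference is significant.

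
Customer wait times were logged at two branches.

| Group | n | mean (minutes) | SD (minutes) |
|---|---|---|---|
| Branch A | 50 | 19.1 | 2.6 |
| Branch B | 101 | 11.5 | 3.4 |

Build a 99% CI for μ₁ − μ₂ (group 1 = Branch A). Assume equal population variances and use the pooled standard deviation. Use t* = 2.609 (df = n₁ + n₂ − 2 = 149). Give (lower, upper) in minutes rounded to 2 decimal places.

(6.17, 9.03)

s_p = √[((n₁−1)s₁² + (n₂−1)s₂²)/(n₁+n₂−2)] = √[(49·2.6² + 100·3.4²)/149] = 3.1593.
SE = 3.1593·√(1/50 + 1/101) = 0.5463.
With t* = 2.609, margin = 2.609 × 0.5463 = 1.4253.
x̄₁ − x̄₂ = 19.1 − 11.5 = 7.6000; interval 7.6000 ± 1.4253 = (6.17, 9.03).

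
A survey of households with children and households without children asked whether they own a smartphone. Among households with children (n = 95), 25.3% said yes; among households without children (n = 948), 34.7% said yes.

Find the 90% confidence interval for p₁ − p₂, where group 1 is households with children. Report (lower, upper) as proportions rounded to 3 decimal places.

Each SE is √(p̂(1−p̂)/n): √(0.2530·0.7470/95) = 0.04460 and √(0.3470·0.6530/948) = 0.01546.
SE(p̂₁ − p̂₂) = √(SE₁² + SE₂²) = √(0.00198916 + 0.0002390116) = 0.04720, since the two samples are independent.
At 90% confidence z* = 1.645; margin = 1.645 × 0.04720 = 0.07764.
The difference is 0.2530 − 0.3470 = -0.0940, so the interval is -0.0940 ± 0.07764 = (-0.172, -0.016).

(-0.172, -0.016)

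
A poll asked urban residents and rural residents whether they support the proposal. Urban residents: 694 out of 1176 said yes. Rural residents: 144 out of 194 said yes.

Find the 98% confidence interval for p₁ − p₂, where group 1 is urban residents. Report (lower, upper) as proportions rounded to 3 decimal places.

p̂₁ = 694/1176 = 0.5901 and p̂₂ = 144/194 = 0.7423.
SE₁ = √(p̂₁(1−p̂₁)/n₁) = √(0.5901·0.4099/1176) = 0.01434; SE₂ = √(0.7423·0.2577/194) = 0.03140.
Independent samples: SE of the difference = √(SE₁² + SE₂²) = √(0.0002056356 + 0.00098596) = 0.03452.
z* for 98% confidence is 2.326, so the margin of error is 2.326 × 0.03452 = 0.08029.
Point estimate p̂₁ − p̂₂ = 0.5901 − 0.7423 = -0.1522.
-0.1522 ± 0.08029 → (-0.232, -0.072).

(-0.232, -0.072)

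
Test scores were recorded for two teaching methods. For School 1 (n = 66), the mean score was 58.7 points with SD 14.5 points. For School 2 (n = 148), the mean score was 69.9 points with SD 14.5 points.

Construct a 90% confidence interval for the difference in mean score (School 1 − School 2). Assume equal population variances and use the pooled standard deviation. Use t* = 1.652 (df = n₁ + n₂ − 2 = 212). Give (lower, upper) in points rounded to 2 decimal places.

s_p = √[((n₁−1)s₁² + (n₂−1)s₂²)/(n₁+n₂−2)] = √[(65·14.5² + 147·14.5²)/212] = 14.5000.
SE = 14.5000·√(1/66 + 1/148) = 2.1462.
With t* = 1.652, margin = 1.652 × 2.1462 = 3.5455.
x̄₁ − x̄₂ = 58.7 − 69.9 = -11.2000; interval -11.2000 ± 3.5455 = (-14.75, -7.65).

(-14.75, -7.65)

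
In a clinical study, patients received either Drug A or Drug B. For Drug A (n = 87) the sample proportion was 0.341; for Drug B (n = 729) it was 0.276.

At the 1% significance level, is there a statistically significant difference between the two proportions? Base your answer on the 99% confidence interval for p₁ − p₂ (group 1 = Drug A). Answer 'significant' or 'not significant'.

The two standard errors are √(0.3410×0.6590/87) = 0.05082 and √(0.2760×0.7240/729) = 0.01656.
Because the samples are independent, SE_diff = √(0.05082² + 0.01656²) = 0.05345.
Using z* = 2.576 for 99%, ME = 2.576 × 0.05345 = 0.13769.
p̂₁ − p̂₂ = 0.0650; interval 0.0650 ± 0.13769 gives (-0.07269, 0.20269).
The interval (-0.07269, 0.20269) contains 0, so the difference is not significant.

not significant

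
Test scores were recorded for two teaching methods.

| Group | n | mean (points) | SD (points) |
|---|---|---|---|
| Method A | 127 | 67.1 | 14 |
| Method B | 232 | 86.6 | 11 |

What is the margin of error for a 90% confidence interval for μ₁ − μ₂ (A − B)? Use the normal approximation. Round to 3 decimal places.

Per-group SEs: s₁/√n₁ = 14/√127 = 1.2423, s₂/√n₂ = 11/√232 = 0.7222.
Unpooled SE of the difference: √(1.54330929 + 0.52157284) = 1.4370.
Margin of error = z* · SE = 1.645 × 1.4370 = 2.3639.

2.364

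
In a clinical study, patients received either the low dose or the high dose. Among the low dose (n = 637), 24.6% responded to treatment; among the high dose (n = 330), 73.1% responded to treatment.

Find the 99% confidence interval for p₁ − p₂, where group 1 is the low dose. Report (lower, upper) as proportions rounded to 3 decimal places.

The two standard errors are √(0.2460×0.7540/637) = 0.01706 and √(0.7310×0.2690/330) = 0.02441.
Because the samples are independent, SE_diff = √(0.01706² + 0.02441²) = 0.02978.
Using z* = 2.576 for 99%, ME = 2.576 × 0.02978 = 0.07671.
p̂₁ − p̂₂ = -0.4850; interval -0.4850 ± 0.07671 gives (-0.562, -0.408).

(-0.562, -0.408)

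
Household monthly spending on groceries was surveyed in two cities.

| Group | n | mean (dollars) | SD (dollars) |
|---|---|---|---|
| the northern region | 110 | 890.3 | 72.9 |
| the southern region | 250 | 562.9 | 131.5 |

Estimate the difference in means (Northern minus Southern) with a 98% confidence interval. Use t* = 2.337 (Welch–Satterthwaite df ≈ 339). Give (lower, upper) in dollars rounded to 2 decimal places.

(302.07, 352.73)

Standard errors of each mean: 72.9/√110 = 6.9507 and 131.5/√250 = 8.3168.
SE(x̄₁ − x̄₂) = √(6.9507² + 8.3168²) = 10.8389 for independent samples with unequal variances.
With t* = 2.337, the margin is 2.337 × 10.8389 = 25.3305.
x̄₁ − x̄₂ = 890.3 − 562.9 = 327.4000; the interval is 327.4000 ± 25.3305 = (302.07, 352.73).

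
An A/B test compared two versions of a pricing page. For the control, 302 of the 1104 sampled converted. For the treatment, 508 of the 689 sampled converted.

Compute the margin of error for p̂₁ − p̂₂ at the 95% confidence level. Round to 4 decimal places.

0.0421

First, p̂₁ = 302/1104 = 0.2736; p̂₂ = 508/689 = 0.7373.
The two standard errors are √(0.2736×0.7264/1104) = 0.01342 and √(0.7373×0.2627/689) = 0.01677.
Because the samples are independent, SE_diff = √(0.01342² + 0.01677²) = 0.02148.
Using z* = 1.960 for 95%, ME = 1.960 × 0.02148 = 0.04210.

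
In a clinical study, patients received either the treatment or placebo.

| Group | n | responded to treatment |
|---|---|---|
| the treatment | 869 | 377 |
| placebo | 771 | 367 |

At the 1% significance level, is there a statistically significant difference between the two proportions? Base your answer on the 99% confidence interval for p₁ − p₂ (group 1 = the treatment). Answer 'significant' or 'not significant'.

p̂₁ = 377/869 = 0.4338 and p̂₂ = 367/771 = 0.4760.
SE₁ = √(p̂₁(1−p̂₁)/n₁) = √(0.4338·0.5662/869) = 0.01681; SE₂ = √(0.4760·0.5240/771) = 0.01799.
Independent samples: SE of the difference = √(SE₁² + SE₂²) = √(0.0002825761 + 0.0003236401) = 0.02462.
z* for 99% confidence is 2.576, so the margin of error is 2.576 × 0.02462 = 0.06342.
Point estimate p̂₁ − p̂₂ = 0.4338 − 0.4760 = -0.0422.
-0.0422 ± 0.06342 → (-0.10562, 0.02122).
The interval (-0.10562, 0.02122) contains 0, so the difference is not significant.

not significant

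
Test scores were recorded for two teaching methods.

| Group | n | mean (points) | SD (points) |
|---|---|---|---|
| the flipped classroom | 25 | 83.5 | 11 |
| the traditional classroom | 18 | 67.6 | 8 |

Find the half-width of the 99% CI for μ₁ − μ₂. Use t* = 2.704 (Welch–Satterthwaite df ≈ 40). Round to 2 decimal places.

Per-group SEs: s₁/√n₁ = 11/√25 = 2.2000, s₂/√n₂ = 8/√18 = 1.8856.
Unpooled SE of the difference: √(4.84 + 3.55548736) = 2.8975.
Margin of error = t* · SE = 2.704 × 2.8975 = 7.8348.

7.83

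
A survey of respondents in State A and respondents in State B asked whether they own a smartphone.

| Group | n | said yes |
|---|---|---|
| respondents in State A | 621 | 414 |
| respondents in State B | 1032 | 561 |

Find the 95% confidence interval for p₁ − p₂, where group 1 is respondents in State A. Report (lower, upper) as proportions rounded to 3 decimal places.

(0.075, 0.171)

First, p̂₁ = 414/621 = 0.6667; p̂₂ = 561/1032 = 0.5436.
The two standard errors are √(0.6667×0.3333/621) = 0.01892 and √(0.5436×0.4564/1032) = 0.01551.
Because the samples are independent, SE_diff = √(0.01892² + 0.01551²) = 0.02446.
Using z* = 1.960 for 95%, ME = 1.960 × 0.02446 = 0.04794.
p̂₁ − p̂₂ = 0.1231; interval 0.1231 ± 0.04794 gives (0.075, 0.171).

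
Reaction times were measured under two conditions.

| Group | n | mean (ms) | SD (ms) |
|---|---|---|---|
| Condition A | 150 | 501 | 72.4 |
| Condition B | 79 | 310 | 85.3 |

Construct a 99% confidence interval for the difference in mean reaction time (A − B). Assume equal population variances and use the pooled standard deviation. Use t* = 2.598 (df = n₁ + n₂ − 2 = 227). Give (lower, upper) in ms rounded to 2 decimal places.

s_p = √[((n₁−1)s₁² + (n₂−1)s₂²)/(n₁+n₂−2)] = √[(149·72.4² + 78·85.3²)/227] = 77.0765.
SE = 77.0765·√(1/150 + 1/79) = 10.7147.
With t* = 2.598, margin = 2.598 × 10.7147 = 27.8368.
x̄₁ − x̄₂ = 501 − 310 = 191.0000; interval 191.0000 ± 27.8368 = (163.16, 218.84).

(163.16, 218.84)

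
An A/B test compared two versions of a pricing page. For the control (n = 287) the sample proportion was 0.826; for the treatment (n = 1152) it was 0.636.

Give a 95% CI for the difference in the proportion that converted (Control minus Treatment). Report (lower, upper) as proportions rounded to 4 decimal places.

SE₁ = √(p̂₁(1−p̂₁)/n₁) = √(0.8260·0.1740/287) = 0.02238; SE₂ = √(0.6360·0.3640/1152) = 0.01418.
Independent samples: SE of the difference = √(SE₁² + SE₂²) = √(0.0005008644 + 0.0002010724) = 0.02649.
z* for 95% confidence is 1.960, so the margin of error is 1.960 × 0.02649 = 0.05192.
Point estimate p̂₁ − p̂₂ = 0.8260 − 0.6360 = 0.1900.
0.1900 ± 0.05192 → (0.1381, 0.2419).

(0.1381, 0.2419)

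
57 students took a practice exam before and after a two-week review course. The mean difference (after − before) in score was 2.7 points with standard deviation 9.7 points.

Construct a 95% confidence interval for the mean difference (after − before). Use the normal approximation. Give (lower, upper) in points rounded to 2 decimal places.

(0.18, 5.22)

Paired design: SE = s_d/√n = 9.7/√57 = 1.2848.
z* = 1.960; margin of error = 1.960 × 1.2848 = 2.5182.
2.7 ± 2.5182 → (0.18, 5.22).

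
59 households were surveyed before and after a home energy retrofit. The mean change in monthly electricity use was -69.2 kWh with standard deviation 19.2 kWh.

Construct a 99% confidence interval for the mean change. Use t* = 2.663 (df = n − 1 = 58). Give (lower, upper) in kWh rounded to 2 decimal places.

Paired design: SE = s_d/√n = 19.2/√59 = 2.4996.
t* = 2.663; margin of error = 2.663 × 2.4996 = 6.6564.
-69.2 ± 6.6564 → (-75.86, -62.54).

(-75.86, -62.54)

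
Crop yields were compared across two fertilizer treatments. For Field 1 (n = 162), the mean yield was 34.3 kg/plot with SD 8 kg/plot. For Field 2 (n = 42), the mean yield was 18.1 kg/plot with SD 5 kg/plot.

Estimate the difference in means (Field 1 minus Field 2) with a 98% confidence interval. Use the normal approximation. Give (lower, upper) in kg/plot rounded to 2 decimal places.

(13.89, 18.51)

Per-group SEs: s₁/√n₁ = 8/√162 = 0.6285, s₂/√n₂ = 5/√42 = 0.7715.
Unpooled SE of the difference: √(0.39501225 + 0.59521225) = 0.9951.
Margin of error = z* · SE = 2.326 × 0.9951 = 2.3146.
x̄₁ − x̄₂ = 34.3 − 18.1 = 16.2000.
CI: 16.2000 ± 2.3146 = (13.89, 18.51).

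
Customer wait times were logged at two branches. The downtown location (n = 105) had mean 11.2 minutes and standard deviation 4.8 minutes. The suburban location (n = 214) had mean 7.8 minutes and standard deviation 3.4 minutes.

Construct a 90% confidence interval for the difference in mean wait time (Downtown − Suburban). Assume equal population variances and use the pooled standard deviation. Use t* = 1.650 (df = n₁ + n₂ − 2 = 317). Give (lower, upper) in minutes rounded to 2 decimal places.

(2.63, 4.17)

Pooled variance s_p² = [104·4.8² + 213·3.4²] / (105+214−2) = 15.3263, so s_p = 3.9149.
SE_diff = s_p·√(1/n₁ + 1/n₂) = 3.9149·√(1/105 + 1/214) = 0.4665.
t* = 1.650; margin = 1.650 × 0.4665 = 0.7697.
Difference = 11.2 − 7.8 = 3.4000.
3.4000 ± 0.7697 → (2.63, 4.17).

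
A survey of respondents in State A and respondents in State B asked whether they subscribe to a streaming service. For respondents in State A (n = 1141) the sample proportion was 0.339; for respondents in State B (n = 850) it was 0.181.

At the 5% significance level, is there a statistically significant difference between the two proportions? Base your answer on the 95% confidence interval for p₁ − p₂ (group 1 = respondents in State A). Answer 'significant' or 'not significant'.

significant

The two standard errors are √(0.3390×0.6610/1141) = 0.01401 and √(0.1810×0.8190/850) = 0.01321.
Because the samples are independent, SE_diff = √(0.01401² + 0.01321²) = 0.01926.
Using z* = 1.960 for 95%, ME = 1.960 × 0.01926 = 0.03775.
p̂₁ − p̂₂ = 0.1580; interval 0.1580 ± 0.03775 gives (0.12025, 0.19575).
The interval (0.12025, 0.19575) does not contain 0, so the difference is significant.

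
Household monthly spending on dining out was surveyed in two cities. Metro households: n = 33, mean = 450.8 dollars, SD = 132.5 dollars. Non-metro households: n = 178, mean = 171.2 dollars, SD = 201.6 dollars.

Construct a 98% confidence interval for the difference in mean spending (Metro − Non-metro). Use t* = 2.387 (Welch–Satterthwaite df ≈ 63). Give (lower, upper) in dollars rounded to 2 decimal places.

(213.78, 345.42)

Standard errors of each mean: 132.5/√33 = 23.0653 and 201.6/√178 = 15.1106.
SE(x̄₁ − x̄₂) = √(23.0653² + 15.1106²) = 27.5742 for independent samples with unequal variances.
With t* = 2.387, the margin is 2.387 × 27.5742 = 65.8196.
x̄₁ − x̄₂ = 450.8 − 171.2 = 279.6000; the interval is 279.6000 ± 65.8196 = (213.78, 345.42).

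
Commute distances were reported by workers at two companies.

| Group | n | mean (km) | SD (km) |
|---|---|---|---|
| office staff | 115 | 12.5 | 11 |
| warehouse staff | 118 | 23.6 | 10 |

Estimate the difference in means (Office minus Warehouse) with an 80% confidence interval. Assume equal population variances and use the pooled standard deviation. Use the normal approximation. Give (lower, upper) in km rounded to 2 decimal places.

(-12.86, -9.34)

s_p = √[((n₁−1)s₁² + (n₂−1)s₂²)/(n₁+n₂−2)] = √[(114·11² + 117·10²)/231] = 10.5054.
SE = 10.5054·√(1/115 + 1/118) = 1.3766.
With z* = 1.282, margin = 1.282 × 1.3766 = 1.7648.
x̄₁ − x̄₂ = 12.5 − 23.6 = -11.1000; interval -11.1000 ± 1.7648 = (-12.86, -9.34).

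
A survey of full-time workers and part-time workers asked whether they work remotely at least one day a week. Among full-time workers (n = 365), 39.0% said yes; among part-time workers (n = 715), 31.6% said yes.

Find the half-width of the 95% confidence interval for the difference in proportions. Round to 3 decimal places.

0.061

SE₁ = √(p̂₁(1−p̂₁)/n₁) = √(0.3900·0.6100/365) = 0.02553; SE₂ = √(0.3160·0.6840/715) = 0.01739.
Independent samples: SE of the difference = √(SE₁² + SE₂²) = √(0.0006517809 + 0.0003024121) = 0.03089.
z* for 95% confidence is 1.960, so the margin of error is 1.960 × 0.03089 = 0.06054.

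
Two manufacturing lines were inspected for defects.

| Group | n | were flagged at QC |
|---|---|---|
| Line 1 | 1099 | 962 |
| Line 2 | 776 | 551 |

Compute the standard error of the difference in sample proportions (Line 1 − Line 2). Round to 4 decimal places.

0.0191

First, p̂₁ = 962/1099 = 0.8753; p̂₂ = 551/776 = 0.7101.
The two standard errors are √(0.8753×0.1247/1099) = 0.00997 and √(0.7101×0.2899/776) = 0.01629.
Because the samples are independent, SE_diff = √(0.00997² + 0.01629²) = 0.01910.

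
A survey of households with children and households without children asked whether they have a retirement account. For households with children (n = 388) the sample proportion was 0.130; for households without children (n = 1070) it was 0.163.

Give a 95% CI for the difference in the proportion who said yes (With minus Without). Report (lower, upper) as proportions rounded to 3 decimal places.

(-0.073, 0.007)

SE₁ = √(p̂₁(1−p̂₁)/n₁) = √(0.1300·0.8700/388) = 0.01707; SE₂ = √(0.1630·0.8370/1070) = 0.01129.
Independent samples: SE of the difference = √(SE₁² + SE₂²) = √(0.0002913849 + 0.0001274641) = 0.02047.
z* for 95% confidence is 1.960, so the margin of error is 1.960 × 0.02047 = 0.04012.
Point estimate p̂₁ − p̂₂ = 0.1300 − 0.1630 = -0.0330.
-0.0330 ± 0.04012 → (-0.073, 0.007).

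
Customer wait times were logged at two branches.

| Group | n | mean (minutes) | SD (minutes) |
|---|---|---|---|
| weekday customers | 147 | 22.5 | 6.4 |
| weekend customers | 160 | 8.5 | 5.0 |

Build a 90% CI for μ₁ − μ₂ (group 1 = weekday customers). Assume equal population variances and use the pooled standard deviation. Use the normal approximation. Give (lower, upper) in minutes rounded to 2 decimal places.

(12.93, 15.07)

Pooled variance s_p² = [146·6.4² + 159·5.0²] / (147+160−2) = 32.6399, so s_p = 5.7131.
SE_diff = s_p·√(1/n₁ + 1/n₂) = 5.7131·√(1/147 + 1/160) = 0.6527.
z* = 1.645; margin = 1.645 × 0.6527 = 1.0737.
Difference = 22.5 − 8.5 = 14.0000.
14.0000 ± 1.0737 → (12.93, 15.07).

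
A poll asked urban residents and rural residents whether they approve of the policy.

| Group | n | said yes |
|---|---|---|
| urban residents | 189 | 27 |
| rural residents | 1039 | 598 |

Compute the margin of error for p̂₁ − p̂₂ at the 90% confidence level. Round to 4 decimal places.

0.0489

First, p̂₁ = 27/189 = 0.1429; p̂₂ = 598/1039 = 0.5756.
The two standard errors are √(0.1429×0.8571/189) = 0.02546 and √(0.5756×0.4244/1039) = 0.01533.
Because the samples are independent, SE_diff = √(0.02546² + 0.01533²) = 0.02972.
Using z* = 1.645 for 90%, ME = 1.645 × 0.02972 = 0.04889.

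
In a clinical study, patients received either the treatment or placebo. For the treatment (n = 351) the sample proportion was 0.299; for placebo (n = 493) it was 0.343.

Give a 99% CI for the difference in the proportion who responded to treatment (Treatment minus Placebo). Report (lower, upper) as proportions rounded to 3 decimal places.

Each SE is √(p̂(1−p̂)/n): √(0.2990·0.7010/351) = 0.02444 and √(0.3430·0.6570/493) = 0.02138.
SE(p̂₁ − p̂₂) = √(SE₁² + SE₂²) = √(0.0005973136 + 0.0004571044) = 0.03247, since the two samples are independent.
At 99% confidence z* = 2.576; margin = 2.576 × 0.03247 = 0.08364.
The difference is 0.2990 − 0.3430 = -0.0440, so the interval is -0.0440 ± 0.08364 = (-0.128, 0.040).

(-0.128, 0.040)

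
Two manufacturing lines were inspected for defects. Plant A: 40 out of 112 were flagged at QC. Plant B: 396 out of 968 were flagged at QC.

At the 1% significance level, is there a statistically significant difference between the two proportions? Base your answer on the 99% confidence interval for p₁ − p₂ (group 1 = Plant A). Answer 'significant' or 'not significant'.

not significant

p̂₁ = 40/112 = 0.3571 and p̂₂ = 396/968 = 0.4091.
SE₁ = √(p̂₁(1−p̂₁)/n₁) = √(0.3571·0.6429/112) = 0.04527; SE₂ = √(0.4091·0.5909/968) = 0.01580.
Independent samples: SE of the difference = √(SE₁² + SE₂²) = √(0.0020493729 + 0.00024964) = 0.04795.
z* for 99% confidence is 2.576, so the margin of error is 2.576 × 0.04795 = 0.12352.
Point estimate p̂₁ − p̂₂ = 0.3571 − 0.4091 = -0.0520.
-0.0520 ± 0.12352 → (-0.17552, 0.07152).
The interval (-0.17552, 0.07152) contains 0, so the difference is not significant.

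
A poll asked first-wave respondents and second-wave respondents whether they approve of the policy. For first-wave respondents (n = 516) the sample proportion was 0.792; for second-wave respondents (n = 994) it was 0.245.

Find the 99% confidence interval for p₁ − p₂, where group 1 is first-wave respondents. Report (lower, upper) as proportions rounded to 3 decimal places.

SE₁ = √(p̂₁(1−p̂₁)/n₁) = √(0.7920·0.2080/516) = 0.01787; SE₂ = √(0.2450·0.7550/994) = 0.01364.
Independent samples: SE of the difference = √(SE₁² + SE₂²) = √(0.0003193369 + 0.0001860496) = 0.02248.
z* for 99% confidence is 2.576, so the margin of error is 2.576 × 0.02248 = 0.05791.
Point estimate p̂₁ − p̂₂ = 0.7920 − 0.2450 = 0.5470.
0.5470 ± 0.05791 → (0.489, 0.605).

(0.489, 0.605)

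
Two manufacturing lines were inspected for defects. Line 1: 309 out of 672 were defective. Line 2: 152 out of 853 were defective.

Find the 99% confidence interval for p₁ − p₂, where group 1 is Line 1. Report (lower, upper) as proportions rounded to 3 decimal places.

Sample proportions: 309/672 = 0.4598, 152/853 = 0.1782.
Each SE is √(p̂(1−p̂)/n): √(0.4598·0.5402/672) = 0.01923 and √(0.1782·0.8218/853) = 0.01310.
SE(p̂₁ − p̂₂) = √(SE₁² + SE₂²) = √(0.0003697929 + 0.00017161) = 0.02327, since the two samples are independent.
At 99% confidence z* = 2.576; margin = 2.576 × 0.02327 = 0.05994.
The difference is 0.4598 − 0.1782 = 0.2816, so the interval is 0.2816 ± 0.05994 = (0.222, 0.342).

(0.222, 0.342)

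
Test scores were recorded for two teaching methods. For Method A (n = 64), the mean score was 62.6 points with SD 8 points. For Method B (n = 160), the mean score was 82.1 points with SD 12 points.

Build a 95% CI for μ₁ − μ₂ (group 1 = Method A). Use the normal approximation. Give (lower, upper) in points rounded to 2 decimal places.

(-22.20, -16.80)

SE₁ = s₁/√n₁ = 8/√64 = 1.0000; SE₂ = 12/√160 = 0.9487.
Independent samples, unequal variances: SE_diff = √(SE₁² + SE₂²) = √(1.0 + 0.90003169) = 1.3784.
z* = 1.960, so margin of error = 1.960 × 1.3784 = 2.7017.
Difference in means = 62.6 − 82.1 = -19.5000.
-19.5000 ± 2.7017 → (-22.20, -16.80).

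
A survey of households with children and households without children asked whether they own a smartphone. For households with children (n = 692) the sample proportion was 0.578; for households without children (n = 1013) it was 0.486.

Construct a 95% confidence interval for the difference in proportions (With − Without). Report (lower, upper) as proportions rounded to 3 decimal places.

(0.044, 0.140)

The two standard errors are √(0.5780×0.4220/692) = 0.01877 and √(0.4860×0.5140/1013) = 0.01570.
Because the samples are independent, SE_diff = √(0.01877² + 0.01570²) = 0.02447.
Using z* = 1.960 for 95%, ME = 1.960 × 0.02447 = 0.04796.
p̂₁ − p̂₂ = 0.0920; interval 0.0920 ± 0.04796 gives (0.044, 0.140).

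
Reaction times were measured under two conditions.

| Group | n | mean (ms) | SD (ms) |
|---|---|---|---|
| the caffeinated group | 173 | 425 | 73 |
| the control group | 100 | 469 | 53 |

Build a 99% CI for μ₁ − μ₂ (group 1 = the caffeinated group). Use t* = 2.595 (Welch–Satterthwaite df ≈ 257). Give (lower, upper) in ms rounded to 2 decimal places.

(-63.91, -24.09)

SE₁ = s₁/√n₁ = 73/√173 = 5.5501; SE₂ = 53/√100 = 5.3000.
Independent samples, unequal variances: SE_diff = √(SE₁² + SE₂²) = √(30.80361001 + 28.09) = 7.6742.
t* = 2.595, so margin of error = 2.595 × 7.6742 = 19.9145.
Difference in means = 425 − 469 = -44.0000.
-44.0000 ± 19.9145 → (-63.91, -24.09).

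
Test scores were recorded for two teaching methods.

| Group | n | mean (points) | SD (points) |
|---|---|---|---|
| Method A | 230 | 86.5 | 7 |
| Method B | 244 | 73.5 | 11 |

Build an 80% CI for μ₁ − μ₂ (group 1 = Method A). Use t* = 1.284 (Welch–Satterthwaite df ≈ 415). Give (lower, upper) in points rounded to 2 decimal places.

Per-group SEs: s₁/√n₁ = 7/√230 = 0.4616, s₂/√n₂ = 11/√244 = 0.7042.
Unpooled SE of the difference: √(0.21307456 + 0.49589764) = 0.8420.
Margin of error = t* · SE = 1.284 × 0.8420 = 1.0811.
x̄₁ − x̄₂ = 86.5 − 73.5 = 13.0000.
CI: 13.0000 ± 1.0811 = (11.92, 14.08).

(11.92, 14.08)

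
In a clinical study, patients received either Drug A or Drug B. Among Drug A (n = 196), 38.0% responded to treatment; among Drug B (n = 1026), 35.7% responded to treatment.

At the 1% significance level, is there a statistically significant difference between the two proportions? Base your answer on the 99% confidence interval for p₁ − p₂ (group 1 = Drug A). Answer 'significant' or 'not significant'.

not significant

Each SE is √(p̂(1−p̂)/n): √(0.3800·0.6200/196) = 0.03467 and √(0.3570·0.6430/1026) = 0.01496.
SE(p̂₁ − p̂₂) = √(SE₁² + SE₂²) = √(0.0012020089 + 0.0002238016) = 0.03776, since the two samples are independent.
At 99% confidence z* = 2.576; margin = 2.576 × 0.03776 = 0.09727.
The difference is 0.3800 − 0.3570 = 0.0230, so the interval is 0.0230 ± 0.09727 = (-0.07427, 0.12027).
The interval (-0.07427, 0.12027) contains 0, so the difference is not significant.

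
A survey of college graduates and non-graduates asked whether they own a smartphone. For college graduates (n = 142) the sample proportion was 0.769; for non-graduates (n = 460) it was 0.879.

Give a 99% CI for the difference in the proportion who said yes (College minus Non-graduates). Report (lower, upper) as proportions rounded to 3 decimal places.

(-0.209, -0.011)

SE₁ = √(p̂₁(1−p̂₁)/n₁) = √(0.7690·0.2310/142) = 0.03537; SE₂ = √(0.8790·0.1210/460) = 0.01521.
Independent samples: SE of the difference = √(SE₁² + SE₂²) = √(0.0012510369 + 0.0002313441) = 0.03850.
z* for 99% confidence is 2.576, so the margin of error is 2.576 × 0.03850 = 0.09918.
Point estimate p̂₁ − p̂₂ = 0.7690 − 0.8790 = -0.1100.
-0.1100 ± 0.09918 → (-0.209, -0.011).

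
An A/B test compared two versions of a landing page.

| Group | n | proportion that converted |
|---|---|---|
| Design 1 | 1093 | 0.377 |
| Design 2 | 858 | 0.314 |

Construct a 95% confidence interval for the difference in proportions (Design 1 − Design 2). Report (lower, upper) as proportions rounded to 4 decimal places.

(0.0207, 0.1053)

The two standard errors are √(0.3770×0.6230/1093) = 0.01466 and √(0.3140×0.6860/858) = 0.01584.
Because the samples are independent, SE_diff = √(0.01466² + 0.01584²) = 0.02158.
Using z* = 1.960 for 95%, ME = 1.960 × 0.02158 = 0.04230.
p̂₁ − p̂₂ = 0.0630; interval 0.0630 ± 0.04230 gives (0.0207, 0.1053).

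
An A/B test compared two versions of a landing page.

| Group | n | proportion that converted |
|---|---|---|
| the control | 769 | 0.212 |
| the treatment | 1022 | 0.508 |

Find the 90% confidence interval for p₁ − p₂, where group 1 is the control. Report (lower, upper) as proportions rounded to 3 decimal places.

(-0.331, -0.261)

Each SE is √(p̂(1−p̂)/n): √(0.2120·0.7880/769) = 0.01474 and √(0.5080·0.4920/1022) = 0.01564.
SE(p̂₁ − p̂₂) = √(SE₁² + SE₂²) = √(0.0002172676 + 0.0002446096) = 0.02149, since the two samples are independent.
At 90% confidence z* = 1.645; margin = 1.645 × 0.02149 = 0.03535.
The difference is 0.2120 − 0.5080 = -0.2960, so the interval is -0.2960 ± 0.03535 = (-0.331, -0.261).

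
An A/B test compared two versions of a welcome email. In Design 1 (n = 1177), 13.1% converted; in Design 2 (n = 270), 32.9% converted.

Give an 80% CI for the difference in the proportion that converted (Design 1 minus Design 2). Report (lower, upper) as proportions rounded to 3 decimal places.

(-0.237, -0.159)

The two standard errors are √(0.1310×0.8690/1177) = 0.00983 and √(0.3290×0.6710/270) = 0.02859.
Because the samples are independent, SE_diff = √(0.00983² + 0.02859²) = 0.03023.
Using z* = 1.282 for 80%, ME = 1.282 × 0.03023 = 0.03875.
p̂₁ − p̂₂ = -0.1980; interval -0.1980 ± 0.03875 gives (-0.237, -0.159).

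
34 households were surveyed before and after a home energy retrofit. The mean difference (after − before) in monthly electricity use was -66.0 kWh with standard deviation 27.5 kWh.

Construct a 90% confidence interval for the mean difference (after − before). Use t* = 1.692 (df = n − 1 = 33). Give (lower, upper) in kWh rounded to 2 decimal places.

(-73.98, -58.02)

This is a matched-pairs design, so SE = s_d/√n = 27.5/√34 = 4.7162.
Margin = 1.692 × 4.7162 = 7.9798; the interval is -66.0 ± 7.9798 = (-73.98, -58.02).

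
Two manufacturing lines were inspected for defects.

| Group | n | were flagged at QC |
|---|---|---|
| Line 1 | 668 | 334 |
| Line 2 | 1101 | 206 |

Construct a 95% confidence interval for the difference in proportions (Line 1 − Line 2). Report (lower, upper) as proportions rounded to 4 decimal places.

First, p̂₁ = 334/668 = 0.5000; p̂₂ = 206/1101 = 0.1871.
The two standard errors are √(0.5000×0.5000/668) = 0.01935 and √(0.1871×0.8129/1101) = 0.01175.
Because the samples are independent, SE_diff = √(0.01935² + 0.01175²) = 0.02264.
Using z* = 1.960 for 95%, ME = 1.960 × 0.02264 = 0.04437.
p̂₁ − p̂₂ = 0.3129; interval 0.3129 ± 0.04437 gives (0.2685, 0.3573).

(0.2685, 0.3573)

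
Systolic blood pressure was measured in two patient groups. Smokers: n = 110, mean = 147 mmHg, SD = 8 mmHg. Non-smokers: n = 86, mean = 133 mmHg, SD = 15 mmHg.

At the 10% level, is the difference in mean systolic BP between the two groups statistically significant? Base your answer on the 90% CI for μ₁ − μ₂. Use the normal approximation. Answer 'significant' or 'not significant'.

SE₁ = s₁/√n₁ = 8/√110 = 0.7628; SE₂ = 15/√86 = 1.6175.
Independent samples, unequal variances: SE_diff = √(SE₁² + SE₂²) = √(0.58186384 + 2.61630625) = 1.7883.
z* = 1.645, so margin of error = 1.645 × 1.7883 = 2.9418.
Difference in means = 147 − 133 = 14.0000.
14.0000 ± 2.9418 → (11.0582, 16.9418).
The interval (11.0582, 16.9418) does not contain 0, so the difference is significant.

significant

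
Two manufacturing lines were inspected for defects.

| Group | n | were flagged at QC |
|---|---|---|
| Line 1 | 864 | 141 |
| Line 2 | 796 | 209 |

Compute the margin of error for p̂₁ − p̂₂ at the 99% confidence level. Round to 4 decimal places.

Sample proportions: 141/864 = 0.1632, 209/796 = 0.2626.
Each SE is √(p̂(1−p̂)/n): √(0.1632·0.8368/864) = 0.01257 and √(0.2626·0.7374/796) = 0.01560.
SE(p̂₁ − p̂₂) = √(SE₁² + SE₂²) = √(0.0001580049 + 0.00024336) = 0.02003, since the two samples are independent.
At 99% confidence z* = 2.576; margin = 2.576 × 0.02003 = 0.05160.

0.0516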